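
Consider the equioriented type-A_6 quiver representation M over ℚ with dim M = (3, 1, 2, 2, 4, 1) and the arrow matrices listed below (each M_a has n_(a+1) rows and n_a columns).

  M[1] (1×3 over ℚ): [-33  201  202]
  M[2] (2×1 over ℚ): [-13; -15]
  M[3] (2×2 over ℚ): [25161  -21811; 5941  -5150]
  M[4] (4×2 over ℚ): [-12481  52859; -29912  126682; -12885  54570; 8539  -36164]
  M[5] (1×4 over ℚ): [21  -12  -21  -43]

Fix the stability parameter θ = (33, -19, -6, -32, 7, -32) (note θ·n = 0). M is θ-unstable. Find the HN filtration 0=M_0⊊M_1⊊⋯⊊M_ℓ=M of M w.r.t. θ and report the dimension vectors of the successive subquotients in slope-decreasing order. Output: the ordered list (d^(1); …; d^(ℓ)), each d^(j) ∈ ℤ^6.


Interval decomposition of M: I[1,1]^2, I[1,6], I[3,5], I[5,5]^2.
HN type (ℓ=4): μ^(1)=33; μ^(2)=7; μ^(3)=-49/6; μ^(4)=-19

((2, 0, 0, 0, 0, 0); (0, 0, 0, 0, 3, 0); (1, 1, 1, 1, 1, 1); (0, 0, 1, 1, 0, 0))


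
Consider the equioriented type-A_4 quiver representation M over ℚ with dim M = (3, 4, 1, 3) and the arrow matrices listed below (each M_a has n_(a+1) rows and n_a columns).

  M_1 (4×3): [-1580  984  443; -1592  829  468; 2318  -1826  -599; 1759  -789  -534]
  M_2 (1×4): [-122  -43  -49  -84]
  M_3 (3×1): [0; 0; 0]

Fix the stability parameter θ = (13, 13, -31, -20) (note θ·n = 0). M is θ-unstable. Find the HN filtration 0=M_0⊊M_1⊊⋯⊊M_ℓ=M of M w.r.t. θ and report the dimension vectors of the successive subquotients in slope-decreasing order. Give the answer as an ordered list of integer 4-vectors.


Barcode: M ≅ I[1,2]^2, I[1,3], I[2,2], I[4,4]^3. HN layers by μ_θ (3 steps, strictly decreasing):
  μ^(1)=13; μ^(2)=-5/3; μ^(3)=-20

((2, 3, 0, 0); (1, 1, 1, 0); (0, 0, 0, 3))


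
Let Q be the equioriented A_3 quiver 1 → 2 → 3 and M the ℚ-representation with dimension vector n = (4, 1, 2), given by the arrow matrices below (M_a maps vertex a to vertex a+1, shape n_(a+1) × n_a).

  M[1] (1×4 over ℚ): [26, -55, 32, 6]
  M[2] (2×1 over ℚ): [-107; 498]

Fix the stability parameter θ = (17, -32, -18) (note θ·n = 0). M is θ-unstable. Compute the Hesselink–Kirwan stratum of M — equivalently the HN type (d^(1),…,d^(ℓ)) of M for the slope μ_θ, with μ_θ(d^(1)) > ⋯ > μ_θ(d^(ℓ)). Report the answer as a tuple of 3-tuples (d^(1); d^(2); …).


Barcode: M ≅ I[1,1]^3, I[1,3], I[3,3]. HN layers by μ_θ (3 steps, strictly decreasing):
  μ^(1)=17; μ^(2)=-11; μ^(3)=-18

((3, 0, 0); (1, 1, 1); (0, 0, 1))


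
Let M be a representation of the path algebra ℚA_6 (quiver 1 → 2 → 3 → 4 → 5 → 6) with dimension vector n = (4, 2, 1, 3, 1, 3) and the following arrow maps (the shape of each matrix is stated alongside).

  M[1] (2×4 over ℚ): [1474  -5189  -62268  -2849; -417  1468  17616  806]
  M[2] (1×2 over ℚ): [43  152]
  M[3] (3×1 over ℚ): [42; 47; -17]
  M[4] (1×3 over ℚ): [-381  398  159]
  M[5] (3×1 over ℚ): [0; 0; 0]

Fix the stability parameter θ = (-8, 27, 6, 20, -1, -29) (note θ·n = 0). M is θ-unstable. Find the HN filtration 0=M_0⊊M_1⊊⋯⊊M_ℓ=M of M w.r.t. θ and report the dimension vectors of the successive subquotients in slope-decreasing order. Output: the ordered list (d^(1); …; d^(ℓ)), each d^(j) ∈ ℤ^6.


Interval decomposition of M: I[1,1]^2, I[1,2], I[1,5], I[4,4]^2, I[6,6]^3.
HN type (ℓ=5): μ^(1)=27; μ^(2)=20; μ^(3)=13; μ^(4)=-8; μ^(5)=-29

((0, 1, 0, 0, 0, 0); (0, 0, 0, 2, 0, 0); (0, 1, 1, 1, 1, 0); (4, 0, 0, 0, 0, 0); (0, 0, 0, 0, 0, 3))


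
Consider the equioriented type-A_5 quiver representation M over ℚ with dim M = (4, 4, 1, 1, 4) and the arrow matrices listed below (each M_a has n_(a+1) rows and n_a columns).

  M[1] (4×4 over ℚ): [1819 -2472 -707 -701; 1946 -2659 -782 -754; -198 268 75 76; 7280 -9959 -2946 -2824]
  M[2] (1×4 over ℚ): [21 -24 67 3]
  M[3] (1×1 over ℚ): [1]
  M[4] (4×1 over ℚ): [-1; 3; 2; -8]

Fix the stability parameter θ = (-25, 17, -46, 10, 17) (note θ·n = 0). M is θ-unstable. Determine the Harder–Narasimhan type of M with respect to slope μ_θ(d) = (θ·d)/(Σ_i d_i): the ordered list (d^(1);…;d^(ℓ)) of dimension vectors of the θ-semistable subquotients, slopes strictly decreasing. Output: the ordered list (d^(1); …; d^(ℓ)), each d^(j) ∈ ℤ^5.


Via rank(M_{q-1}∘⋯∘M_p): M ≅ I[1,1], I[1,2]^2, I[1,5], I[2,2], I[5,5]^3.
μ_θ-semistable layers: μ^(1)=17; μ^(2)=10; μ^(3)=-29/2; μ^(4)=-25

((0, 3, 0, 0, 4); (0, 0, 0, 1, 0); (0, 1, 1, 0, 0); (4, 0, 0, 0, 0))


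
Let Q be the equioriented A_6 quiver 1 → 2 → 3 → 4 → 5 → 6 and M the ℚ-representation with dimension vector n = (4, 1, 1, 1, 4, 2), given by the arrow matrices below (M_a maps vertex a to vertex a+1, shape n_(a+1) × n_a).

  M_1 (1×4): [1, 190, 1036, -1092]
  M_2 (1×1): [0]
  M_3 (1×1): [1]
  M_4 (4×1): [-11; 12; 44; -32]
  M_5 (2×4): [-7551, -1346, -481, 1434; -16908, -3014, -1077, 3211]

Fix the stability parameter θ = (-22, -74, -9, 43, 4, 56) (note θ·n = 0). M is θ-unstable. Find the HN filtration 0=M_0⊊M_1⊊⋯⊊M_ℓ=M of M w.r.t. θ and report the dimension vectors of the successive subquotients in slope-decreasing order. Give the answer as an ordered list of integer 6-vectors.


Interval decomposition of M: I[1,1]^3, I[1,2], I[3,6], I[5,5]^2, I[5,6].
HN type (ℓ=6): μ^(1)=56; μ^(2)=47/2; μ^(3)=4; μ^(4)=-9; μ^(5)=-22; μ^(6)=-48

((0, 0, 0, 0, 0, 2); (0, 0, 0, 1, 1, 0); (0, 0, 0, 0, 3, 0); (0, 0, 1, 0, 0, 0); (3, 0, 0, 0, 0, 0); (1, 1, 0, 0, 0, 0))


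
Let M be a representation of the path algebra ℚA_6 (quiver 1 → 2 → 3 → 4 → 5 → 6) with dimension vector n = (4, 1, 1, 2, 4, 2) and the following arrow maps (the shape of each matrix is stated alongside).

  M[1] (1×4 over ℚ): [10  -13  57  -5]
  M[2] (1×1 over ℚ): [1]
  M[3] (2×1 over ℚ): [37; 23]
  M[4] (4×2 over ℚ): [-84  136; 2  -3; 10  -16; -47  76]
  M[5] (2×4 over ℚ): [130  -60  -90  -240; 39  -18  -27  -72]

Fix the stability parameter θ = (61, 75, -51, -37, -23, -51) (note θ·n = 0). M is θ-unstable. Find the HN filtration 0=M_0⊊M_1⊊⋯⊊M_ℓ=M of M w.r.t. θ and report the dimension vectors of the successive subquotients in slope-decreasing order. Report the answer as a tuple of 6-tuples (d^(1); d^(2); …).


Interval decomposition of M: I[1,1]^3, I[1,6], I[4,5], I[5,5]^2, I[6,6].
HN type (ℓ=5): μ^(1)=61; μ^(2)=-13/3; μ^(3)=-23; μ^(4)=-37; μ^(5)=-51

((3, 0, 0, 0, 0, 0); (1, 1, 1, 1, 1, 1); (0, 0, 0, 0, 3, 0); (0, 0, 0, 1, 0, 0); (0, 0, 0, 0, 0, 1))


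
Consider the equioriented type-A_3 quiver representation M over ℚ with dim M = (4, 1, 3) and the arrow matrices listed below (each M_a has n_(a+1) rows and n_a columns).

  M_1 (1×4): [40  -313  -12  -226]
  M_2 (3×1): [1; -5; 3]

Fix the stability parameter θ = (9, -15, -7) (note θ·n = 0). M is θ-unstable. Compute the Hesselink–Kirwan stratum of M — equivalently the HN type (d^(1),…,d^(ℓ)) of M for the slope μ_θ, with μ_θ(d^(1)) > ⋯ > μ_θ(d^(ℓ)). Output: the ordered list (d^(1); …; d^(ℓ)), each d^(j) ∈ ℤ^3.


Interval decomposition of M: I[1,1]^3, I[1,3], I[3,3]^2.
HN type (ℓ=3): μ^(1)=9; μ^(2)=-13/3; μ^(3)=-7

((3, 0, 0); (1, 1, 1); (0, 0, 2))


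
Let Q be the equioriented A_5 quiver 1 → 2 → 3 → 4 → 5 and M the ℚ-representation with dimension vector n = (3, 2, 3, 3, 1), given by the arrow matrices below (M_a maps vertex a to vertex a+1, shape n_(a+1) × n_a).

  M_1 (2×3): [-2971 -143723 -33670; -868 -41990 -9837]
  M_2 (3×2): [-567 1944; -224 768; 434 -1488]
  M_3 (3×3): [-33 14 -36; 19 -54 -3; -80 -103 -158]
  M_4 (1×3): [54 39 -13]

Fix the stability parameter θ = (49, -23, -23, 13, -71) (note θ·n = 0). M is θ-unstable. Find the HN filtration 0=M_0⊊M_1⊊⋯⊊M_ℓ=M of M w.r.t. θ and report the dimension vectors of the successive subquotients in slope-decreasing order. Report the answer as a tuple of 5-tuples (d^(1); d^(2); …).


Barcode: M ≅ I[1,1], I[1,2], I[1,5], I[3,4]^2. HN layers by μ_θ (4 steps, strictly decreasing):
  μ^(1)=49; μ^(2)=13; μ^(3)=-11; μ^(4)=-23

((1, 0, 0, 0, 0); (1, 1, 0, 2, 0); (1, 1, 1, 1, 1); (0, 0, 2, 0, 0))


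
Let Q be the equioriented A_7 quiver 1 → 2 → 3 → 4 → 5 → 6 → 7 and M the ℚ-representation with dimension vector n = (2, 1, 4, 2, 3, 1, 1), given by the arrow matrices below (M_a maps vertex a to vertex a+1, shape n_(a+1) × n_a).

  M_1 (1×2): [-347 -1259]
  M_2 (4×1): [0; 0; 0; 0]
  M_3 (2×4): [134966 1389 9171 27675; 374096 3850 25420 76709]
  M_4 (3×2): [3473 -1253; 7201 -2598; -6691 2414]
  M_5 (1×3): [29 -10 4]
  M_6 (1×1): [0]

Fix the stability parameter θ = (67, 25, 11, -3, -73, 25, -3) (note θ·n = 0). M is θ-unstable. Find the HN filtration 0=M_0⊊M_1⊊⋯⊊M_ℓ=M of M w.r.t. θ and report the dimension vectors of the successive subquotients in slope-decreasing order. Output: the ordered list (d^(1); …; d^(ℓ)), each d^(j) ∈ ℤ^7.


Interval decomposition of M: I[1,1], I[1,2], I[3,3]^2, I[3,5], I[3,6], I[5,5], I[7,7].
HN type (ℓ=7): μ^(1)=67; μ^(2)=46; μ^(3)=25; μ^(4)=11; μ^(5)=-3; μ^(6)=-65/3; μ^(7)=-73

((1, 0, 0, 0, 0, 0, 0); (1, 1, 0, 0, 0, 0, 0); (0, 0, 0, 0, 0, 1, 0); (0, 0, 2, 0, 0, 0, 0); (0, 0, 0, 0, 0, 0, 1); (0, 0, 2, 2, 2, 0, 0); (0, 0, 0, 0, 1, 0, 0))


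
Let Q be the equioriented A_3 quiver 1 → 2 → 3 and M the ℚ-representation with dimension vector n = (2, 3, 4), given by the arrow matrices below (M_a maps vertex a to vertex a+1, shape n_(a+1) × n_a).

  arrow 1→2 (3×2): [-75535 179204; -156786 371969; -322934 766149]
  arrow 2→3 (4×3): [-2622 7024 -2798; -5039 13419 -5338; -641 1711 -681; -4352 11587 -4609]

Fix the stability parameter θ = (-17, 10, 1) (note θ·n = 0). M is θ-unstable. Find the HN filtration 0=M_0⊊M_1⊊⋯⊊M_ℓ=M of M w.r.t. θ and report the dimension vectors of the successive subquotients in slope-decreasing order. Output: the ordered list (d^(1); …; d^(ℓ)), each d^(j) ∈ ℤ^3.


Interval decomposition of M: I[1,3]^2, I[2,3], I[3,3].
HN type (ℓ=3): μ^(1)=11/2; μ^(2)=1; μ^(3)=-17

((0, 3, 3); (0, 0, 1); (2, 0, 0))


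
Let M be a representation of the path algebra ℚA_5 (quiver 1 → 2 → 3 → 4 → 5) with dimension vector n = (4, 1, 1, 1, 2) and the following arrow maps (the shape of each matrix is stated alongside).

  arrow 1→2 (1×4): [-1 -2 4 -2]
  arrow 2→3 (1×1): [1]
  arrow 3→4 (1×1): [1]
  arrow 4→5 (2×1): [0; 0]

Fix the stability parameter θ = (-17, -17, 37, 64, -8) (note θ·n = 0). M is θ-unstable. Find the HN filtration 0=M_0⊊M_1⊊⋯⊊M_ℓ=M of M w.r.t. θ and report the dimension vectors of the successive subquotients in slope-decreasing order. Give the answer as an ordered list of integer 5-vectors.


Via rank(M_{q-1}∘⋯∘M_p): M ≅ I[1,1]^3, I[1,4], I[5,5]^2.
μ_θ-semistable layers: μ^(1)=64; μ^(2)=37; μ^(3)=-8; μ^(4)=-17

((0, 0, 0, 1, 0); (0, 0, 1, 0, 0); (0, 0, 0, 0, 2); (4, 1, 0, 0, 0))


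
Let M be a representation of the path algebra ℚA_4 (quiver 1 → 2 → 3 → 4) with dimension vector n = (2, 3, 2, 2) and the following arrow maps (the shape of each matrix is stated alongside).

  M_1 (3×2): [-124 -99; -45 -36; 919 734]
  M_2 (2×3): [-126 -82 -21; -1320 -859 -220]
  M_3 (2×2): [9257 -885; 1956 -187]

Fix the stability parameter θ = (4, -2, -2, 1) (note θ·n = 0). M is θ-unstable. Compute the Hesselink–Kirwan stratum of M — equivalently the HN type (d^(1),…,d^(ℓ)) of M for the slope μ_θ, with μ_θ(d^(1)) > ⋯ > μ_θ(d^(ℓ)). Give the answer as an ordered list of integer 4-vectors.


Barcode: M ≅ I[1,2], I[1,4], I[2,4]. HN layers by μ_θ (3 steps, strictly decreasing):
  μ^(1)=1; μ^(2)=0; μ^(3)=-2

((1, 1, 0, 2); (1, 1, 1, 0); (0, 1, 1, 0))


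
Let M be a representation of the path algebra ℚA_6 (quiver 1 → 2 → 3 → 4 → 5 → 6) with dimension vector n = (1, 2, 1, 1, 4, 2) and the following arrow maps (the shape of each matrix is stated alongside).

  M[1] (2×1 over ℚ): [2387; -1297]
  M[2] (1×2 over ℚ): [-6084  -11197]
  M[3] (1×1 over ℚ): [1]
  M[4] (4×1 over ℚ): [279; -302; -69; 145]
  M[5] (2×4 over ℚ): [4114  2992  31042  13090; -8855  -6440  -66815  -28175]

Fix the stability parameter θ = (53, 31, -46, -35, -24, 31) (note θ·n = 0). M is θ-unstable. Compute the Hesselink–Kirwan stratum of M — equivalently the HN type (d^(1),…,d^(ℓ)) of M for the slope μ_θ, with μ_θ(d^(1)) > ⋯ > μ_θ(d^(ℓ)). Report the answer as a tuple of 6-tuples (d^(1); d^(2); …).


Via rank(M_{q-1}∘⋯∘M_p): M ≅ I[1,6], I[2,2], I[5,5]^3, I[6,6].
μ_θ-semistable layers: μ^(1)=31; μ^(2)=-21/5; μ^(3)=-24

((0, 1, 0, 0, 0, 2); (1, 1, 1, 1, 1, 0); (0, 0, 0, 0, 3, 0))


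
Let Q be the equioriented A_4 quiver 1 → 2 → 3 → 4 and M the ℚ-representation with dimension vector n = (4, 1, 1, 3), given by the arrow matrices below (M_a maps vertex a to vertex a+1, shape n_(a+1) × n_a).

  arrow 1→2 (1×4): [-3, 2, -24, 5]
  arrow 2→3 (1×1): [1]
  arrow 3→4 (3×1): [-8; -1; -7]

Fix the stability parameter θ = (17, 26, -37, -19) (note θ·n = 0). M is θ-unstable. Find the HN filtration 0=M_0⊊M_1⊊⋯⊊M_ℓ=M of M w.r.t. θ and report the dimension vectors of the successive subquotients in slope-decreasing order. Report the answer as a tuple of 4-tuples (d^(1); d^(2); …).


Interval decomposition of M: I[1,1]^3, I[1,4], I[4,4]^2.
HN type (ℓ=3): μ^(1)=17; μ^(2)=-13/4; μ^(3)=-19

((3, 0, 0, 0); (1, 1, 1, 1); (0, 0, 0, 2))


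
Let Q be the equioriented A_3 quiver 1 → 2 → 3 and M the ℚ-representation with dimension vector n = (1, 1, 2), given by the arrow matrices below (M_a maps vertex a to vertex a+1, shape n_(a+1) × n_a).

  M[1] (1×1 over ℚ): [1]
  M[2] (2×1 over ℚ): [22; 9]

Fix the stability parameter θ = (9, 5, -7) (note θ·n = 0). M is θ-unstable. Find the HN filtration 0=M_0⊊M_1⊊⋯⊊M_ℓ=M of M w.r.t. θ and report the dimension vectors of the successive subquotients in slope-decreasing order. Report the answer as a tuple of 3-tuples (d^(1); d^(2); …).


Via rank(M_{q-1}∘⋯∘M_p): M ≅ I[1,3], I[3,3].
μ_θ-semistable layers: μ^(1)=7/3; μ^(2)=-7

((1, 1, 1); (0, 0, 1))


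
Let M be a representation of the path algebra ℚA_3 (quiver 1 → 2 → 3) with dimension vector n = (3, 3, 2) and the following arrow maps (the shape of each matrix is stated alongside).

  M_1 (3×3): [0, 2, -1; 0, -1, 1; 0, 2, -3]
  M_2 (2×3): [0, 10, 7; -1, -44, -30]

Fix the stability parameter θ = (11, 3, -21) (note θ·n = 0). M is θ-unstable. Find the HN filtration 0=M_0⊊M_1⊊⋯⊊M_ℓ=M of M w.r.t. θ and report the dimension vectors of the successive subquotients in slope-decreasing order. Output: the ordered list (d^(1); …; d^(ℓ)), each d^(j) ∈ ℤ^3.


Via rank(M_{q-1}∘⋯∘M_p): M ≅ I[1,1], I[1,3]^2, I[2,2].
μ_θ-semistable layers: μ^(1)=11; μ^(2)=3; μ^(3)=-7/3

((1, 0, 0); (0, 1, 0); (2, 2, 2))


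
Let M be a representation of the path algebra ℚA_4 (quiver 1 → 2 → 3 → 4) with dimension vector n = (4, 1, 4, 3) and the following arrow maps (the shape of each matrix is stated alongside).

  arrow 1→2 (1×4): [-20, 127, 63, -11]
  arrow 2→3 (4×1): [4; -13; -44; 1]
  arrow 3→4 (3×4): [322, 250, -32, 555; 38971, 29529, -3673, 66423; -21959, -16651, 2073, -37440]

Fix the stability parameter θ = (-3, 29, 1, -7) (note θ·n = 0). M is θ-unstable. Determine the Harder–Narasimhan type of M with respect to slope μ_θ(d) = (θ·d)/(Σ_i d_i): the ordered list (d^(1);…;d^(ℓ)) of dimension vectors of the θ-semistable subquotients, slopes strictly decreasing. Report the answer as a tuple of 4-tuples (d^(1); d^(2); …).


Interval decomposition of M: I[1,1]^3, I[1,4], I[3,3], I[3,4]^2.
HN type (ℓ=3): μ^(1)=23/3; μ^(2)=1; μ^(3)=-3

((0, 1, 1, 1); (0, 0, 1, 0); (4, 0, 2, 2))


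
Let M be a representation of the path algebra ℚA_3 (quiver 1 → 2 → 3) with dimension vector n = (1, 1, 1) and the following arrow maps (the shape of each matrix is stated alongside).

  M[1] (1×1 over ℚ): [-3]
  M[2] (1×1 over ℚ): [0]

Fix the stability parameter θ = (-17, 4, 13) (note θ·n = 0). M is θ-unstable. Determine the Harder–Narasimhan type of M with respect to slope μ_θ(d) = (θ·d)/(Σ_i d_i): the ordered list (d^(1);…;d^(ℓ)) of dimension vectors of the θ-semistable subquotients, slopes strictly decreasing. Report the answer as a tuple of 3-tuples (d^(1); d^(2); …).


Via rank(M_{q-1}∘⋯∘M_p): M ≅ I[1,2], I[3,3].
μ_θ-semistable layers: μ^(1)=13; μ^(2)=4; μ^(3)=-17

((0, 0, 1); (0, 1, 0); (1, 0, 0))


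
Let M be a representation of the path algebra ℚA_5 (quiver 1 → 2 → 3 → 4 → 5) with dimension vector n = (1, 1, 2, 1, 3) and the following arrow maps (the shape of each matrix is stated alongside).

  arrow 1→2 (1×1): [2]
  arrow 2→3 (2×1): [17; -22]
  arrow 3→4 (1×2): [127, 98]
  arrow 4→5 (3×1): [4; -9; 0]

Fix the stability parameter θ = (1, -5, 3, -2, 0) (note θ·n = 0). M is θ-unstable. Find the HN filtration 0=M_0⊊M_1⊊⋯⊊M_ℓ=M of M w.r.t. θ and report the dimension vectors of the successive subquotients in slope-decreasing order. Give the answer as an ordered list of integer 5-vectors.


Interval decomposition of M: I[1,5], I[3,3], I[5,5]^2.
HN type (ℓ=4): μ^(1)=3; μ^(2)=1/3; μ^(3)=0; μ^(4)=-2

((0, 0, 1, 0, 0); (0, 0, 1, 1, 1); (0, 0, 0, 0, 2); (1, 1, 0, 0, 0))


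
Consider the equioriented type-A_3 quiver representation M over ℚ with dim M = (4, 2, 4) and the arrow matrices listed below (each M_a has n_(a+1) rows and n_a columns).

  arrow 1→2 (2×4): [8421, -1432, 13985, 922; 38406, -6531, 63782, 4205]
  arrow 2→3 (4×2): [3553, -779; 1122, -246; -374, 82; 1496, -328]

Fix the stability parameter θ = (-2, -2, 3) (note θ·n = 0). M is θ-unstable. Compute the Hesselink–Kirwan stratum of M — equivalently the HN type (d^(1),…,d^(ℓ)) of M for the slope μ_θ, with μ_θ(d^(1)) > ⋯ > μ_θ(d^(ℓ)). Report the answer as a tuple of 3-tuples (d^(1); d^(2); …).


Interval decomposition of M: I[1,1]^2, I[1,2], I[1,3], I[3,3]^3.
HN type (ℓ=2): μ^(1)=3; μ^(2)=-2

((0, 0, 4); (4, 2, 0))


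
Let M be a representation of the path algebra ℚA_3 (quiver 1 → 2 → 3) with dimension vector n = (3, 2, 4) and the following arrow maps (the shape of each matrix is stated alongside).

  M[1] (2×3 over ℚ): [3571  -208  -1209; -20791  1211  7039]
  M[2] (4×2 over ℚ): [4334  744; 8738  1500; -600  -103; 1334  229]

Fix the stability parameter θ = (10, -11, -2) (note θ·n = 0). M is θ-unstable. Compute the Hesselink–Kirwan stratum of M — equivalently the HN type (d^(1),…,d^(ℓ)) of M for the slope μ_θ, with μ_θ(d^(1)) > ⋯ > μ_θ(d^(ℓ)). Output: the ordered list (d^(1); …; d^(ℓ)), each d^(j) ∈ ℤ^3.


Via rank(M_{q-1}∘⋯∘M_p): M ≅ I[1,1], I[1,3]^2, I[3,3]^2.
μ_θ-semistable layers: μ^(1)=10; μ^(2)=-1; μ^(3)=-2

((1, 0, 0); (2, 2, 2); (0, 0, 2))


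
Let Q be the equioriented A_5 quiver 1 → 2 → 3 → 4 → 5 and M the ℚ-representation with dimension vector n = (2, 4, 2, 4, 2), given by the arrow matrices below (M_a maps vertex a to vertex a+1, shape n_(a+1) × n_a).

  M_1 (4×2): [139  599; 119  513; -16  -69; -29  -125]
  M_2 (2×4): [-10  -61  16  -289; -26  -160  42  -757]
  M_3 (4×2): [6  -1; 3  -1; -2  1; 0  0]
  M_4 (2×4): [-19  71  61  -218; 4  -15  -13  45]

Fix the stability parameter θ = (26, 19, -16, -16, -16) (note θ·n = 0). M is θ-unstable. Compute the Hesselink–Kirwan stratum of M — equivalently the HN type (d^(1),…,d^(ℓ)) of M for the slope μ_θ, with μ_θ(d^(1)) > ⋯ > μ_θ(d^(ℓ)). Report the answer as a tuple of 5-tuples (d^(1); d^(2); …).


Via rank(M_{q-1}∘⋯∘M_p): M ≅ I[1,5]^2, I[2,2]^2, I[4,4]^2.
μ_θ-semistable layers: μ^(1)=19; μ^(2)=-3/5; μ^(3)=-16

((0, 2, 0, 0, 0); (2, 2, 2, 2, 2); (0, 0, 0, 2, 0))


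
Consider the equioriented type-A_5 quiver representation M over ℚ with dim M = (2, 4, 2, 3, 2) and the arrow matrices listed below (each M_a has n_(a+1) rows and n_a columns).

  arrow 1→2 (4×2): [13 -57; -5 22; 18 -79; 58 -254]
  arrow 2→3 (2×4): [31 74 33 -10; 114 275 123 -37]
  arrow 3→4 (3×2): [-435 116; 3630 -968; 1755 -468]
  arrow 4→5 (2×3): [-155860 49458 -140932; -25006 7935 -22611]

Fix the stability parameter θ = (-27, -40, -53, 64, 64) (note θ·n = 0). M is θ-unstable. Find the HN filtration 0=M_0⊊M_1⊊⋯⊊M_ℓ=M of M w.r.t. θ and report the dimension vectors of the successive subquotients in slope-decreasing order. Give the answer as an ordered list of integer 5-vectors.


Barcode: M ≅ I[1,3], I[1,5], I[2,2]^2, I[4,4], I[4,5]. HN layers by μ_θ (2 steps, strictly decreasing):
  μ^(1)=64; μ^(2)=-40

((0, 0, 0, 3, 2); (2, 4, 2, 0, 0))


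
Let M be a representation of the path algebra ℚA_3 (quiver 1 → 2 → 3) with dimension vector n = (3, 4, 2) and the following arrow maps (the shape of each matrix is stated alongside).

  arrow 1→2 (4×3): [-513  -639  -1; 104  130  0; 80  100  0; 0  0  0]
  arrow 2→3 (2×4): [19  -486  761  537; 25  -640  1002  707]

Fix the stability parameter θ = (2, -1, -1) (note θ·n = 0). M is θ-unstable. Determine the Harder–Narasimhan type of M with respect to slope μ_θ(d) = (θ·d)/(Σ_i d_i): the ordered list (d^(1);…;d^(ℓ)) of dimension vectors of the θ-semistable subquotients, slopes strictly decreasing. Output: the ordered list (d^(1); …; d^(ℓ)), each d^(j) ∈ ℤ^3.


Interval decomposition of M: I[1,1], I[1,2], I[1,3], I[2,2], I[2,3].
HN type (ℓ=4): μ^(1)=2; μ^(2)=1/2; μ^(3)=0; μ^(4)=-1

((1, 0, 0); (1, 1, 0); (1, 1, 1); (0, 2, 1))


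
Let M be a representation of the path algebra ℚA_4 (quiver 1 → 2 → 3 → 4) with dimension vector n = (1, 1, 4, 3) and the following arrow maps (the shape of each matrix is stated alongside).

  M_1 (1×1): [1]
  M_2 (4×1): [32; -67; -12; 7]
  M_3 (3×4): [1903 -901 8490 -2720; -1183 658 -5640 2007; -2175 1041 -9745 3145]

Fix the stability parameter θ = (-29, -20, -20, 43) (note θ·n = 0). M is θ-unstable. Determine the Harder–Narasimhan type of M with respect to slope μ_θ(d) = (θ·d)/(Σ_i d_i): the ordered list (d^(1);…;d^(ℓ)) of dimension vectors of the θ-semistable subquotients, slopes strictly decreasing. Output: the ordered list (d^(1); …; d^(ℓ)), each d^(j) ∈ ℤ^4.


Via rank(M_{q-1}∘⋯∘M_p): M ≅ I[1,4], I[3,3], I[3,4]^2.
μ_θ-semistable layers: μ^(1)=43; μ^(2)=-20; μ^(3)=-29

((0, 0, 0, 3); (0, 1, 4, 0); (1, 0, 0, 0))


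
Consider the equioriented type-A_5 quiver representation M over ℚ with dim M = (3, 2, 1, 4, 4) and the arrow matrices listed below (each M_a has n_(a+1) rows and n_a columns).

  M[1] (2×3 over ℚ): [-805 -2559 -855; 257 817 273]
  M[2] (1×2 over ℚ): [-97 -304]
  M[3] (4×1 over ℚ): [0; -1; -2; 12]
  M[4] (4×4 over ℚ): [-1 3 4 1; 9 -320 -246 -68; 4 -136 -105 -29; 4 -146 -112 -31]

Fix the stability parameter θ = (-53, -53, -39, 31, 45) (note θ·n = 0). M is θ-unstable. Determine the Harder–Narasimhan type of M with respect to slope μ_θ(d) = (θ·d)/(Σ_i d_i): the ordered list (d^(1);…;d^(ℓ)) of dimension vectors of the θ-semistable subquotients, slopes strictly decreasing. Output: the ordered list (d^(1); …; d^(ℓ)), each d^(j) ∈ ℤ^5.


Barcode: M ≅ I[1,1], I[1,2], I[1,5], I[4,5]^3. HN layers by μ_θ (4 steps, strictly decreasing):
  μ^(1)=45; μ^(2)=31; μ^(3)=-39; μ^(4)=-53

((0, 0, 0, 0, 4); (0, 0, 0, 4, 0); (0, 0, 1, 0, 0); (3, 2, 0, 0, 0))


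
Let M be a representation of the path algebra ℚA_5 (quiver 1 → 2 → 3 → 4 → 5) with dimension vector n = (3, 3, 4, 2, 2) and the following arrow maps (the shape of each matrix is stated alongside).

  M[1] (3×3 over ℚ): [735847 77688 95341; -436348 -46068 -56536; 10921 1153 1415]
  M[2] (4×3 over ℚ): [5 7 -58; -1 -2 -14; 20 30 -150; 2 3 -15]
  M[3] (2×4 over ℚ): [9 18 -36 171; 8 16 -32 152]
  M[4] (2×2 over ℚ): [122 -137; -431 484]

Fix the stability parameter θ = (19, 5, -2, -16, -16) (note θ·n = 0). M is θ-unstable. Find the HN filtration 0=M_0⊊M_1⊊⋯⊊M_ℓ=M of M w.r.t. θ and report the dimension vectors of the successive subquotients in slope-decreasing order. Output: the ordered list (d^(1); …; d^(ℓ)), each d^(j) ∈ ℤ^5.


Via rank(M_{q-1}∘⋯∘M_p): M ≅ I[1,3]^2, I[1,5], I[3,3], I[4,5].
μ_θ-semistable layers: μ^(1)=22/3; μ^(2)=-2; μ^(3)=-16

((2, 2, 2, 0, 0); (1, 1, 2, 1, 1); (0, 0, 0, 1, 1))


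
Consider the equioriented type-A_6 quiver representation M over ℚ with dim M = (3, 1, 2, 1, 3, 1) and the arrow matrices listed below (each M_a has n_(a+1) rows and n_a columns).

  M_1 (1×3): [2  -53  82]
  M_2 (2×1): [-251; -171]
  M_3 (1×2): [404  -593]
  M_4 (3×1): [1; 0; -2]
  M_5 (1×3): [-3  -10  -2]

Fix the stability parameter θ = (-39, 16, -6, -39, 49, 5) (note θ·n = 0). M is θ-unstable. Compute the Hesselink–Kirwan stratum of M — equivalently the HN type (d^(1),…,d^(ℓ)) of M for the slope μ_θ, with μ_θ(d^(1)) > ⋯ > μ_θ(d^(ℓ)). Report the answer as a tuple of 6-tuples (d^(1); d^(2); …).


Via rank(M_{q-1}∘⋯∘M_p): M ≅ I[1,1]^2, I[1,6], I[3,3], I[5,5]^2.
μ_θ-semistable layers: μ^(1)=49; μ^(2)=27; μ^(3)=-6; μ^(4)=-29/3; μ^(5)=-39

((0, 0, 0, 0, 2, 0); (0, 0, 0, 0, 1, 1); (0, 0, 1, 0, 0, 0); (0, 1, 1, 1, 0, 0); (3, 0, 0, 0, 0, 0))


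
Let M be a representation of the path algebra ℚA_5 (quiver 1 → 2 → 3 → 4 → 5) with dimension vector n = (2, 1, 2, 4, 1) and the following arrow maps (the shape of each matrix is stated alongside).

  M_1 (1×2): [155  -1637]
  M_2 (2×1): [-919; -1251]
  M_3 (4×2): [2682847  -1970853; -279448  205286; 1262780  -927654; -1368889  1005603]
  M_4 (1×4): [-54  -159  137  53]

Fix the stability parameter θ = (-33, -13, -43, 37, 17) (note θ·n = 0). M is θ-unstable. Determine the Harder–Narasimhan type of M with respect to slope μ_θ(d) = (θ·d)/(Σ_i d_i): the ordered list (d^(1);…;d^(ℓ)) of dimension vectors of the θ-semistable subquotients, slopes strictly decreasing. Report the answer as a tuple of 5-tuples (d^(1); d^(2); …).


Via rank(M_{q-1}∘⋯∘M_p): M ≅ I[1,1], I[1,5], I[3,4], I[4,4]^2.
μ_θ-semistable layers: μ^(1)=37; μ^(2)=27; μ^(3)=-28; μ^(4)=-33; μ^(5)=-43

((0, 0, 0, 3, 0); (0, 0, 0, 1, 1); (0, 1, 1, 0, 0); (2, 0, 0, 0, 0); (0, 0, 1, 0, 0))


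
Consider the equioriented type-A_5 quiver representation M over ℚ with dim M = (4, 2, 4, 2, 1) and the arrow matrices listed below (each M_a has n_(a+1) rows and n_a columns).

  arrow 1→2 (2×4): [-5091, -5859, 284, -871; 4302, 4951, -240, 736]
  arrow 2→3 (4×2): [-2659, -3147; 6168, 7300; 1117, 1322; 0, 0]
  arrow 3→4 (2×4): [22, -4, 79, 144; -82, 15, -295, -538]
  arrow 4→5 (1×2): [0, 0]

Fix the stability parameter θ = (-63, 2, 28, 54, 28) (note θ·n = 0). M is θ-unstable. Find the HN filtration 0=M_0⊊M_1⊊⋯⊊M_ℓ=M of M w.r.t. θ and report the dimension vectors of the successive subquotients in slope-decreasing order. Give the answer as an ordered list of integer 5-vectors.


Barcode: M ≅ I[1,1]^2, I[1,3], I[1,4], I[3,3], I[3,4], I[5,5]. HN layers by μ_θ (4 steps, strictly decreasing):
  μ^(1)=54; μ^(2)=28; μ^(3)=2; μ^(4)=-63

((0, 0, 0, 2, 0); (0, 0, 4, 0, 1); (0, 2, 0, 0, 0); (4, 0, 0, 0, 0))


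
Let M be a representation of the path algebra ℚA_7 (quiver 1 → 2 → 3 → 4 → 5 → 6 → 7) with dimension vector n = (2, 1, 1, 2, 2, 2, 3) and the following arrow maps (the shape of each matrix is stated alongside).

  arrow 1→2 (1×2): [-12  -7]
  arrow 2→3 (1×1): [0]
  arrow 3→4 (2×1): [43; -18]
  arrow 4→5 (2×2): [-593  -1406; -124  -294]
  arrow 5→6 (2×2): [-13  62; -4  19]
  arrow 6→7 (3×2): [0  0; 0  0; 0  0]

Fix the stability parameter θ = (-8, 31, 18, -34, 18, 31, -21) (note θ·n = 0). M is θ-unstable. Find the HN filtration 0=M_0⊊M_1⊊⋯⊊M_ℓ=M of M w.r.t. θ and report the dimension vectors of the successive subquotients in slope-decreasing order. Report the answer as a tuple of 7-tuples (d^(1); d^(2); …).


Interval decomposition of M: I[1,1], I[1,2], I[3,6], I[4,6], I[7,7]^3.
HN type (ℓ=5): μ^(1)=31; μ^(2)=18; μ^(3)=-8; μ^(4)=-21; μ^(5)=-34

((0, 1, 0, 0, 0, 2, 0); (0, 0, 0, 0, 2, 0, 0); (2, 0, 1, 1, 0, 0, 0); (0, 0, 0, 0, 0, 0, 3); (0, 0, 0, 1, 0, 0, 0))


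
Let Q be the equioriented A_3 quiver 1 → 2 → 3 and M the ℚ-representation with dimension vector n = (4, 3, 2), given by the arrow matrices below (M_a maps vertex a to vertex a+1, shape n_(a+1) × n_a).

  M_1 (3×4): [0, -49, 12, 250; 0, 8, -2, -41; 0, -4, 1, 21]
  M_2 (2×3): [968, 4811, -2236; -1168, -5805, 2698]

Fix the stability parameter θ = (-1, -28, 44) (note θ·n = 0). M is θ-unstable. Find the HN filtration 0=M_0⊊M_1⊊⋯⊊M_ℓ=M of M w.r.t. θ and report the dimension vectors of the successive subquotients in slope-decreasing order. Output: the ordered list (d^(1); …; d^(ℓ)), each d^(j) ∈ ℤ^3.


Interval decomposition of M: I[1,1], I[1,2], I[1,3]^2.
HN type (ℓ=3): μ^(1)=44; μ^(2)=-1; μ^(3)=-29/2

((0, 0, 2); (1, 0, 0); (3, 3, 0))


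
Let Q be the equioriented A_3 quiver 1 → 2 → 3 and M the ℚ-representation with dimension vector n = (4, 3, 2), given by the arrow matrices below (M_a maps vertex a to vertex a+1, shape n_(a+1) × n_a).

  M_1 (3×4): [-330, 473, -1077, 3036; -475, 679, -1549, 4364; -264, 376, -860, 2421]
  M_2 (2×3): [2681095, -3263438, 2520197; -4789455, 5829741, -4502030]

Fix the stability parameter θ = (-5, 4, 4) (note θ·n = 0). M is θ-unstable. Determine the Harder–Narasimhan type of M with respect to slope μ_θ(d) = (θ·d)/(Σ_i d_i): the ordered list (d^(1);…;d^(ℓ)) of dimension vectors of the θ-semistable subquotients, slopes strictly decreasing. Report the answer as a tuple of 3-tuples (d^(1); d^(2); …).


Barcode: M ≅ I[1,1], I[1,2], I[1,3]^2. HN layers by μ_θ (2 steps, strictly decreasing):
  μ^(1)=4; μ^(2)=-5

((0, 3, 2); (4, 0, 0))


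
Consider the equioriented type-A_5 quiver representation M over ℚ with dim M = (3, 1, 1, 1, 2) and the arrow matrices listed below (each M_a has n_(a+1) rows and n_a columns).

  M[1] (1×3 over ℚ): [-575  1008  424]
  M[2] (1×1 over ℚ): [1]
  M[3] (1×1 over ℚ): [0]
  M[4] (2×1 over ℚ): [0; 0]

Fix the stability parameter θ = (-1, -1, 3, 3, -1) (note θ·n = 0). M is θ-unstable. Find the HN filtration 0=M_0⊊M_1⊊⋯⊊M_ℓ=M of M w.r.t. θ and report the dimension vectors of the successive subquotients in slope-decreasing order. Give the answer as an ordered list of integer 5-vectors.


Via rank(M_{q-1}∘⋯∘M_p): M ≅ I[1,1]^2, I[1,3], I[4,4], I[5,5]^2.
μ_θ-semistable layers: μ^(1)=3; μ^(2)=-1

((0, 0, 1, 1, 0); (3, 1, 0, 0, 2))


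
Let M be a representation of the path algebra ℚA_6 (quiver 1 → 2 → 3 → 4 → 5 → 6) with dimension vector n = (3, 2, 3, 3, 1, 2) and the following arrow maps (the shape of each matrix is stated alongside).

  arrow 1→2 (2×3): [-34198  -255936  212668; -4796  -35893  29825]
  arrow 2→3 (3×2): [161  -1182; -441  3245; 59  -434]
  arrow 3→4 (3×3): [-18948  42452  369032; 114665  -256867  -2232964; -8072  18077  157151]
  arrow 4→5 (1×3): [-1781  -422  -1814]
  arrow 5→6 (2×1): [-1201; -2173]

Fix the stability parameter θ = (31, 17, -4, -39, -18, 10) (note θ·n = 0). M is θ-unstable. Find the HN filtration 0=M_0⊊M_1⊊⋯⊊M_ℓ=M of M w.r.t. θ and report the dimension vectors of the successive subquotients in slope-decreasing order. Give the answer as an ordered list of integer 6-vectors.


Via rank(M_{q-1}∘⋯∘M_p): M ≅ I[1,1], I[1,3], I[1,4], I[3,6], I[4,4], I[6,6].
μ_θ-semistable layers: μ^(1)=31; μ^(2)=44/3; μ^(3)=10; μ^(4)=5/4; μ^(5)=-18; μ^(6)=-43/2; μ^(7)=-39

((1, 0, 0, 0, 0, 0); (1, 1, 1, 0, 0, 0); (0, 0, 0, 0, 0, 2); (1, 1, 1, 1, 0, 0); (0, 0, 0, 0, 1, 0); (0, 0, 1, 1, 0, 0); (0, 0, 0, 1, 0, 0))


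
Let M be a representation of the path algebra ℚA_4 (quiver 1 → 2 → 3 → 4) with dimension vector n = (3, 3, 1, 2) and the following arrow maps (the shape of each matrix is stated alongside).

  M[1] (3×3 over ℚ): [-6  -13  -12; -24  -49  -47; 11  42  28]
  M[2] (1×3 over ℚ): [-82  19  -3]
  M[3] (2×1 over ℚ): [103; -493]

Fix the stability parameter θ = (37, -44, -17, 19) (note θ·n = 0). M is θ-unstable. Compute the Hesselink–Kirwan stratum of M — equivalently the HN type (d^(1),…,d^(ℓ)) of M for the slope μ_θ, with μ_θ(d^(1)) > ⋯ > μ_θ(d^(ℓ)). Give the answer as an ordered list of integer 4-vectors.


Interval decomposition of M: I[1,2]^2, I[1,4], I[4,4].
HN type (ℓ=3): μ^(1)=19; μ^(2)=-7/2; μ^(3)=-8

((0, 0, 0, 2); (2, 2, 0, 0); (1, 1, 1, 0))


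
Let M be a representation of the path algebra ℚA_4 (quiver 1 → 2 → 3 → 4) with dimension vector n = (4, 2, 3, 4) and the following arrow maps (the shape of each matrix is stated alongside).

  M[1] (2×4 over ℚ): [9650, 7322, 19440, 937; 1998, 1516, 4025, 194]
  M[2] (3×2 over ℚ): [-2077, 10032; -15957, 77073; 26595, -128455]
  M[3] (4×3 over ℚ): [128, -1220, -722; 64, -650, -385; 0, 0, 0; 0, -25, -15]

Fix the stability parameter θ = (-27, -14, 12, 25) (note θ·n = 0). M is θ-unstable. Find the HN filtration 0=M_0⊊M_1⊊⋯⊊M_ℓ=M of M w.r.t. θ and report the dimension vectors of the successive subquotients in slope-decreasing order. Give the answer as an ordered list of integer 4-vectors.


Interval decomposition of M: I[1,1]^2, I[1,3], I[1,4], I[3,4], I[4,4]^2.
HN type (ℓ=4): μ^(1)=25; μ^(2)=12; μ^(3)=-14; μ^(4)=-27

((0, 0, 0, 4); (0, 0, 3, 0); (0, 2, 0, 0); (4, 0, 0, 0))


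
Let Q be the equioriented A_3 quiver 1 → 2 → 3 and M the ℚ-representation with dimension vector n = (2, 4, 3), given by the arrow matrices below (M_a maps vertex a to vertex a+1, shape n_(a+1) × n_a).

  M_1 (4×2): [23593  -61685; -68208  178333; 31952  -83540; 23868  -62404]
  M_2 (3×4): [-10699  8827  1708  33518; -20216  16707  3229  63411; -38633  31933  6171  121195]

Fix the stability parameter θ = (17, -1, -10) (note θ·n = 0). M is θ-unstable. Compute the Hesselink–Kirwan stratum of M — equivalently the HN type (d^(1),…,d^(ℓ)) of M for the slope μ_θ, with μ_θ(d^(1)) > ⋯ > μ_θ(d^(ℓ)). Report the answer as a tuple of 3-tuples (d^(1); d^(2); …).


Via rank(M_{q-1}∘⋯∘M_p): M ≅ I[1,3]^2, I[2,2], I[2,3].
μ_θ-semistable layers: μ^(1)=2; μ^(2)=-1; μ^(3)=-11/2

((2, 2, 2); (0, 1, 0); (0, 1, 1))


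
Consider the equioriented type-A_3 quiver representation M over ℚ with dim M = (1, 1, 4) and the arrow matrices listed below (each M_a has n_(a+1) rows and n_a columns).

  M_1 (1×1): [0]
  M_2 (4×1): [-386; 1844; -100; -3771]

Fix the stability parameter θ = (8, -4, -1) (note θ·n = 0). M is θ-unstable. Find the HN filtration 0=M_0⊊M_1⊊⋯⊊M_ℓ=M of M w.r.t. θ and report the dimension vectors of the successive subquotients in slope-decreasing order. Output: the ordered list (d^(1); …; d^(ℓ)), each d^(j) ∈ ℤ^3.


Via rank(M_{q-1}∘⋯∘M_p): M ≅ I[1,1], I[2,3], I[3,3]^3.
μ_θ-semistable layers: μ^(1)=8; μ^(2)=-1; μ^(3)=-4

((1, 0, 0); (0, 0, 4); (0, 1, 0))


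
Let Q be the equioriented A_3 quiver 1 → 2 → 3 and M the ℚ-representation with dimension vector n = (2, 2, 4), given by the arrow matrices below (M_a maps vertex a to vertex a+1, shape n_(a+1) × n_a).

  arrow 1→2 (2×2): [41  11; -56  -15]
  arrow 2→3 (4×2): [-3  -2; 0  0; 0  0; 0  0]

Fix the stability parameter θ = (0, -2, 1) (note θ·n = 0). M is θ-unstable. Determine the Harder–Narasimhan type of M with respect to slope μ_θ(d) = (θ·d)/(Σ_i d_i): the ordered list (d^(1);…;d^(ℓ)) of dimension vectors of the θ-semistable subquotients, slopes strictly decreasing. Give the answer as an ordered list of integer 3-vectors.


Via rank(M_{q-1}∘⋯∘M_p): M ≅ I[1,2], I[1,3], I[3,3]^3.
μ_θ-semistable layers: μ^(1)=1; μ^(2)=-1

((0, 0, 4); (2, 2, 0))


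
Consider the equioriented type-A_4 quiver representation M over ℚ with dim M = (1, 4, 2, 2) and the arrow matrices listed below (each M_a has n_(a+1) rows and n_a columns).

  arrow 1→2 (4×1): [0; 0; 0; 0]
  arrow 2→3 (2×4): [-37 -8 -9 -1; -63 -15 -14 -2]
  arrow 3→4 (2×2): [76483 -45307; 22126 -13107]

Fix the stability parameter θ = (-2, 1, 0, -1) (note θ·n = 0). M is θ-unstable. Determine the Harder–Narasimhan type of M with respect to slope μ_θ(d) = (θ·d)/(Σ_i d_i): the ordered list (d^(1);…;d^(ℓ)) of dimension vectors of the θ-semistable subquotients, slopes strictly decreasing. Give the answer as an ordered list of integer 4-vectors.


Interval decomposition of M: I[1,1], I[2,2]^2, I[2,4]^2.
HN type (ℓ=3): μ^(1)=1; μ^(2)=0; μ^(3)=-2

((0, 2, 0, 0); (0, 2, 2, 2); (1, 0, 0, 0))


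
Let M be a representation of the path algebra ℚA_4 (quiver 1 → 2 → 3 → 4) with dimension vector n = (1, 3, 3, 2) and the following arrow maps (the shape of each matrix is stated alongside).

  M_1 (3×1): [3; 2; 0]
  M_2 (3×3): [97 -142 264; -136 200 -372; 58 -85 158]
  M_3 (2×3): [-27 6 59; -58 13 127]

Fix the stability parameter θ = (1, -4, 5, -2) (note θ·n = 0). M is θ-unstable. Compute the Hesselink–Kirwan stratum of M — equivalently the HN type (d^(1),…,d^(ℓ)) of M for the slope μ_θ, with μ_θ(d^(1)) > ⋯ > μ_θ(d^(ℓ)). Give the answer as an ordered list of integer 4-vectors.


Via rank(M_{q-1}∘⋯∘M_p): M ≅ I[1,4], I[2,3], I[2,4].
μ_θ-semistable layers: μ^(1)=5; μ^(2)=3/2; μ^(3)=-3/2; μ^(4)=-4

((0, 0, 1, 0); (0, 0, 2, 2); (1, 1, 0, 0); (0, 2, 0, 0))


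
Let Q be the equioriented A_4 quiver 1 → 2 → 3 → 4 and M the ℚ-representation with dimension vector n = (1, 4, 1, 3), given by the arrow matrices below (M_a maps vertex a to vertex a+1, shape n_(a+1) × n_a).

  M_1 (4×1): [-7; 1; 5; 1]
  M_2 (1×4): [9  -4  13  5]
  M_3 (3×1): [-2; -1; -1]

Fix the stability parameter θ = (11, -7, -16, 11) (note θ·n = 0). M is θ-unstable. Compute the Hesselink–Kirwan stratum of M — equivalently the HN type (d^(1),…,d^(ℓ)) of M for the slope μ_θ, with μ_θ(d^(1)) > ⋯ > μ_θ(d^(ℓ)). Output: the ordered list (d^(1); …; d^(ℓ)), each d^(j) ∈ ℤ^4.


Via rank(M_{q-1}∘⋯∘M_p): M ≅ I[1,4], I[2,2]^3, I[4,4]^2.
μ_θ-semistable layers: μ^(1)=11; μ^(2)=-4; μ^(3)=-7

((0, 0, 0, 3); (1, 1, 1, 0); (0, 3, 0, 0))


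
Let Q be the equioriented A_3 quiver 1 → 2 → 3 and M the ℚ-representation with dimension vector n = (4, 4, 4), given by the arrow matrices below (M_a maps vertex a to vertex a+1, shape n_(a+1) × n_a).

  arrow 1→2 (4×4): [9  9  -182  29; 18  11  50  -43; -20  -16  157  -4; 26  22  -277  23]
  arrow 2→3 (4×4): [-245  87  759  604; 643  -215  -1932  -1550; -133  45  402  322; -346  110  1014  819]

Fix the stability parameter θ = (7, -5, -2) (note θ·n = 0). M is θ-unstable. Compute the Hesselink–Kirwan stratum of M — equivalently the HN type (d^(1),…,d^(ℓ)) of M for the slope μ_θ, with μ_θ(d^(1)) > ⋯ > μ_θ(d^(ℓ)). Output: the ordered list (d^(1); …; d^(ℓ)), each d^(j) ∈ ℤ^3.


Via rank(M_{q-1}∘⋯∘M_p): M ≅ I[1,2], I[1,3]^3, I[3,3].
μ_θ-semistable layers: μ^(1)=1; μ^(2)=0; μ^(3)=-2

((1, 1, 0); (3, 3, 3); (0, 0, 1))


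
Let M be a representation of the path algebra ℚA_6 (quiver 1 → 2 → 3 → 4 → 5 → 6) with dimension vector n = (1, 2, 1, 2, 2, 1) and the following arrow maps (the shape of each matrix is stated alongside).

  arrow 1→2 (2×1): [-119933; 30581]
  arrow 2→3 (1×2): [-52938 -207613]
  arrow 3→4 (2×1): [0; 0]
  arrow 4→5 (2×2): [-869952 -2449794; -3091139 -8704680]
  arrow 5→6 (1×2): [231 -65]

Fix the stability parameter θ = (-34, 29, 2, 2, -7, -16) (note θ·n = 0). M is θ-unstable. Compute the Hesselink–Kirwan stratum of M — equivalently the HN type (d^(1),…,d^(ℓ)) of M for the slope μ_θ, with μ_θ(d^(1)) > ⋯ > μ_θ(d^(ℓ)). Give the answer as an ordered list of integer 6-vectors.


Via rank(M_{q-1}∘⋯∘M_p): M ≅ I[1,3], I[2,2], I[4,5], I[4,6].
μ_θ-semistable layers: μ^(1)=29; μ^(2)=31/2; μ^(3)=-5/2; μ^(4)=-7; μ^(5)=-34

((0, 1, 0, 0, 0, 0); (0, 1, 1, 0, 0, 0); (0, 0, 0, 1, 1, 0); (0, 0, 0, 1, 1, 1); (1, 0, 0, 0, 0, 0))
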